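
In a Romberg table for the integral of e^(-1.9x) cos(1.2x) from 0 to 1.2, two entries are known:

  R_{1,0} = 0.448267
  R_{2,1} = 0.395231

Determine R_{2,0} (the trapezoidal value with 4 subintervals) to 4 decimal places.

From R_{2,1} = (4·R_{2,0} − R_{1,0})/3, solve for R_{2,0}:
4·R_{2,0} = 3·0.395231 + 0.448267 = 1.633960
R_{2,0} = 0.408490

0.4085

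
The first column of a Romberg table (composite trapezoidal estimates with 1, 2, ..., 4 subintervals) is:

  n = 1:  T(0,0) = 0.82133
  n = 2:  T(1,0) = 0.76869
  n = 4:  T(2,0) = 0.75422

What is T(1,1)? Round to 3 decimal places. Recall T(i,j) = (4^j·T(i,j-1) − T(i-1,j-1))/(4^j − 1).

Richardson extrapolation on the trapezoidal column (denominator 4−1=3):
T(1,1) = 0.76869 + (0.76869 − 0.82133)/3 = 0.75114

0.751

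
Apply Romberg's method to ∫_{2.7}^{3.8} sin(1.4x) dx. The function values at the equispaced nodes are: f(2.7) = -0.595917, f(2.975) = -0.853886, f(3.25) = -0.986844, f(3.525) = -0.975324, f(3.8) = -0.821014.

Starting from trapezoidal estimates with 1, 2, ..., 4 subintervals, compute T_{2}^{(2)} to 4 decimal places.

-0.9814

T_{0}^{(0)} (trapezoid, 1 panel, h=1.1000): -0.779312
T_{1}^{(0)} (trapezoid, 2 panels, h=0.5500): -0.932420
T_{2}^{(0)} (trapezoid, 4 panels, h=0.2750): -0.969243
T_{1}^{(1)} = -0.932420 + (-0.932420 − (-0.779312))/3 = -0.983456
T_{2}^{(1)} = -0.969243 + (-0.969243 − (-0.932420))/3 = -0.981517
T_{2}^{(2)} = -0.981517 + (-0.981517 − (-0.983456))/15 = -0.981388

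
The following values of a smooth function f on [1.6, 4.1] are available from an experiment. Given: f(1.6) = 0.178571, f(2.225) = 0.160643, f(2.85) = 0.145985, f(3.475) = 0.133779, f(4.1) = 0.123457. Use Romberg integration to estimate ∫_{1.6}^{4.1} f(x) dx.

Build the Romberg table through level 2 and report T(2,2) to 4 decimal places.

0.3691

T(0,0) (trapezoid, 1 panel, h=2.5000): 0.377535
T(1,0) (trapezoid, 2 panels, h=1.2500): 0.371249
T(2,0) (trapezoid, 4 panels, h=0.6250): 0.369638
T(1,1) = 0.371249 + (0.371249 − 0.377535)/3 = 0.369154
T(2,1) = 0.369638 + (0.369638 − 0.371249)/3 = 0.369101
T(2,2) = 0.369101 + (0.369101 − 0.369154)/15 = 0.369097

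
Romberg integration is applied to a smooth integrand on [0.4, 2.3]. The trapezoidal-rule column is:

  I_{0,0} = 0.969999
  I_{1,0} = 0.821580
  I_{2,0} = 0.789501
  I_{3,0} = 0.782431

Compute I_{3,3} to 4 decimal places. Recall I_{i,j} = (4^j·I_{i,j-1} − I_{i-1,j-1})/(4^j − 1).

0.7802

Richardson extrapolation on the trapezoidal column (denominator 4−1=3):
I_{1,1} = 0.821580 + (0.821580 − 0.969999)/3 = 0.772107
I_{2,1} = (4·0.789501 − 0.821580) / 3 = 0.778808
I_{3,1} = (4·0.782431 − 0.789501) / 3 = 0.780074
I_{2,2} = (16·0.778808 − 0.772107) / 15 = 0.779255
I_{3,2} = 0.780074 + (0.780074 − 0.778808)/15 = 0.780158
I_{3,3} = 0.780158 + (0.780158 − 0.779255)/63 = 0.780172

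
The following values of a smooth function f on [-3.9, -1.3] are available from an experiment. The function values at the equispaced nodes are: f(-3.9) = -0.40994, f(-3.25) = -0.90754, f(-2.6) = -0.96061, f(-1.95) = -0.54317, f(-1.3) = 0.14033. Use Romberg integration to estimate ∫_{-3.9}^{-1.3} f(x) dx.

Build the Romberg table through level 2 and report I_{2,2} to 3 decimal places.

-1.729

I_{0,0} (trapezoid, 1 panel, h=2.6000): -0.35049
I_{1,0} (trapezoid, 2 panels, h=1.3000): -1.42404
I_{2,0} (trapezoid, 4 panels, h=0.6500): -1.65498
I_{1,1} = -1.42404 + (-1.42404 − (-0.35049))/3 = -1.78189
I_{2,1} = -1.65498 + (-1.65498 − (-1.42404))/3 = -1.73196
I_{2,2} = -1.73196 + (-1.73196 − (-1.78189))/15 = -1.72863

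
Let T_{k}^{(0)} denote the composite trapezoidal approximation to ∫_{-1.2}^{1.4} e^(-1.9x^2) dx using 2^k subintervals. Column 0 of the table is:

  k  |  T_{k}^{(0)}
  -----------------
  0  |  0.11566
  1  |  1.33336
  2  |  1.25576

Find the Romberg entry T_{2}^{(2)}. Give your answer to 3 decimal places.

T_{1}^{(1)} = (4·1.33336 − 0.11566) / 3 = 1.73926
T_{2}^{(1)} = (4·1.25576 − 1.33336) / 3 = 1.22989
T_{2}^{(2)} = (16·1.22989 − 1.73926) / 15 = 1.19593
(Column j=1 coincides with Simpson's rule on the same nodes.)

1.196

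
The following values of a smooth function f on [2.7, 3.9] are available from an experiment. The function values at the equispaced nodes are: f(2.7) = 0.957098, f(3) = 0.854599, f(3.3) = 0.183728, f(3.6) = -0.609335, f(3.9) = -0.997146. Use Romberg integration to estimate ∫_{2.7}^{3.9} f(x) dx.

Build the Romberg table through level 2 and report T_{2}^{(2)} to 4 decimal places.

0.1303

T_{0}^{(0)} (trapezoid, 1 panel, h=1.2000): -0.024029
T_{1}^{(0)} (trapezoid, 2 panels, h=0.6000): 0.098222
T_{2}^{(0)} (trapezoid, 4 panels, h=0.3000): 0.122690
T_{1}^{(1)} = 0.098222 + (0.098222 − (-0.024029))/3 = 0.138972
T_{2}^{(1)} = 0.122690 + (0.122690 − 0.098222)/3 = 0.130846
T_{2}^{(2)} = 0.130846 + (0.130846 − 0.138972)/15 = 0.130304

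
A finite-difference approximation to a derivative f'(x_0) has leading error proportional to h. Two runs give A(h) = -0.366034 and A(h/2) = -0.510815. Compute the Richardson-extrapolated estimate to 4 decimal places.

The leading error scales as h; refining by a factor of 2 reduces it by 2^1 = 2.
Extrapolated value = (2·A(h/2) − A(h)) / (2 − 1)
= (2·(-0.510815) − (-0.366034)) / 1
= -0.655596 / 1 = -0.655596

-0.6556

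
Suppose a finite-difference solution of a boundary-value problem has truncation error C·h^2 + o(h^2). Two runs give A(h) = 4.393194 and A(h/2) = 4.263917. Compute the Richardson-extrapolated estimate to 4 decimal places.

Extrapolated value = (4·A(h/2) − A(h)) / (4 − 1)
= (4·4.263917 − 4.393194) / 3
= 12.662474 / 3 = 4.220825

4.2208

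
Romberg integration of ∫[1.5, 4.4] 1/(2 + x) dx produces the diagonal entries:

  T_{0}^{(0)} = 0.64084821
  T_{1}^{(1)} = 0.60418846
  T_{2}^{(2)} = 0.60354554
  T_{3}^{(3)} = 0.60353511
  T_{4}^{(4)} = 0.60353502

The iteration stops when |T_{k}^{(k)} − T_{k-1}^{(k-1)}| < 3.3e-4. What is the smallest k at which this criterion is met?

|T_{1}^{(1)} − T_{0}^{(0)}| = 0.03665975 ≥ 3.3e-4
|T_{2}^{(2)} − T_{1}^{(1)}| = 0.00064292 ≥ 3.3e-4
|T_{3}^{(3)} − T_{2}^{(2)}| = 0.00001043 < 3.3e-4

k = 3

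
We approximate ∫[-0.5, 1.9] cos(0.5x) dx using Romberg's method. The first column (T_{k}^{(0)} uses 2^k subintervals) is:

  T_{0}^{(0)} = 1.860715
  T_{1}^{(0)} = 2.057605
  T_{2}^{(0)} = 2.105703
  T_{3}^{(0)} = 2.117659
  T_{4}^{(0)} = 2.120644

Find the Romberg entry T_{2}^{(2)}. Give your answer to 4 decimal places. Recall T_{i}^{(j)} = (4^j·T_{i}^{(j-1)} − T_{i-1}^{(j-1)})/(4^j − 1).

2.1216

Richardson extrapolation on the trapezoidal column (denominator 4−1=3):
T_{1}^{(1)} = 2.057605 + (2.057605 − 1.860715)/3 = 2.123235
T_{2}^{(1)} = 2.105703 + (2.105703 − 2.057605)/3 = 2.121736
T_{2}^{(2)} = 2.121736 + (2.121736 − 2.123235)/15 = 2.121636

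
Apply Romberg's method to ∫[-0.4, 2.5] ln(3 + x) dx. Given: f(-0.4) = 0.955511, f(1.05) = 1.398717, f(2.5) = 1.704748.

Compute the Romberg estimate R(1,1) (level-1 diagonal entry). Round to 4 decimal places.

3.9900

R(0,0) (trapezoid, 1 panel, h=2.9000): 3.857376
R(1,0) (trapezoid, 2 panels, h=1.4500): 3.956827
R(1,1) = 3.956827 + (3.956827 − 3.857376)/3 = 3.989977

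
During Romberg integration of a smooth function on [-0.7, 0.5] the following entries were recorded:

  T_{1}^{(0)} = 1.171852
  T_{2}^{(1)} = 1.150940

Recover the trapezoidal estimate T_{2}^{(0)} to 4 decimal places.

From T_{2}^{(1)} = (4·T_{2}^{(0)} − T_{1}^{(0)})/3, solve for T_{2}^{(0)}:
4·T_{2}^{(0)} = 3·1.150940 + 1.171852 = 4.624672
T_{2}^{(0)} = 1.156168

1.1562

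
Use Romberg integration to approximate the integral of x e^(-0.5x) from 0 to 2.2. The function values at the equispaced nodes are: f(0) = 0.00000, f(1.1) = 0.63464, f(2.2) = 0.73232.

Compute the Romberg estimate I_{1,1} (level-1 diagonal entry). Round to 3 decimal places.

I_{0,0} (trapezoid, 1 panel, h=2.2000): 0.80555
I_{1,0} (trapezoid, 2 panels, h=1.1000): 1.10088
I_{1,1} = 1.10088 + (1.10088 − 0.80555)/3 = 1.19932

1.199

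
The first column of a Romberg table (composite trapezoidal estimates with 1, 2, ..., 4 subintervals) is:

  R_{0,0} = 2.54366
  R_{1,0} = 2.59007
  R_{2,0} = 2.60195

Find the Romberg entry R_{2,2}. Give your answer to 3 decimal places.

Richardson extrapolation on the trapezoidal column (denominator 4−1=3):
R_{1,1} = 2.59007 + (2.59007 − 2.54366)/3 = 2.60554
R_{2,1} = (4·2.60195 − 2.59007) / 3 = 2.60591
R_{2,2} = 2.60591 + (2.60591 − 2.60554)/15 = 2.60593
(Column j=1 coincides with Simpson's rule on the same nodes.)

2.606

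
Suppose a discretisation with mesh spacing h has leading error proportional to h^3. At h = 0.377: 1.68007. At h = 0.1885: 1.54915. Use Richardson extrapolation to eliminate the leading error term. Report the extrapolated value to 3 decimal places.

1.530

The leading error scales as h^3; refining by a factor of 2 reduces it by 2^3 = 8.
Extrapolated value = (8·A(h/2) − A(h)) / (8 − 1)
= (8·1.54915 − 1.68007) / 7
= 10.71313 / 7 = 1.53045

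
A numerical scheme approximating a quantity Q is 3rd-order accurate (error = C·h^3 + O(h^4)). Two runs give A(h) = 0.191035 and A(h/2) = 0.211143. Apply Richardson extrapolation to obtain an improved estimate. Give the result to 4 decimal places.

0.2140

The leading error scales as h^3; refining by a factor of 2 reduces it by 2^3 = 8.
Extrapolated value = (8·A(h/2) − A(h)) / (8 − 1)
= (8·0.211143 − 0.191035) / 7
= 1.498109 / 7 = 0.214016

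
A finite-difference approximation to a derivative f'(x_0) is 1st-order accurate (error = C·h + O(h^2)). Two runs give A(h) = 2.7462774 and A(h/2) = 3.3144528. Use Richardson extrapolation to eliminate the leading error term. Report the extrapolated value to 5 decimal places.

The leading error scales as h; refining by a factor of 2 reduces it by 2^1 = 2.
Extrapolated value = (2·A(h/2) − A(h)) / (2 − 1)
= (2·3.3144528 − 2.7462774) / 1
= 3.8826282 / 1 = 3.8826282

3.88263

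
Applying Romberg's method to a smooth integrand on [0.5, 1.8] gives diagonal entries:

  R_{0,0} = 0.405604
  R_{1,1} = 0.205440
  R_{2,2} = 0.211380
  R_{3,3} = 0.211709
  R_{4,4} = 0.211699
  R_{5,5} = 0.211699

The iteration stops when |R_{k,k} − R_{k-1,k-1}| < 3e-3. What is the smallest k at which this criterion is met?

|R_{1,1} − R_{0,0}| = 0.200164 ≥ 3e-3
|R_{2,2} − R_{1,1}| = 0.005940 ≥ 3e-3
|R_{3,3} − R_{2,2}| = 0.000329 < 3e-3

k = 3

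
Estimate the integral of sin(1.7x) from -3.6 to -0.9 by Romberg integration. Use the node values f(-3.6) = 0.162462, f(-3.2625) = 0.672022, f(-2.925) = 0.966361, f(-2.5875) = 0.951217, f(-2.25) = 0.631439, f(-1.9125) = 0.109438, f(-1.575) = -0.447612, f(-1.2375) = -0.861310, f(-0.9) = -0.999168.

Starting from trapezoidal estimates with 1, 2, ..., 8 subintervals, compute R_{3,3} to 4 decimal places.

0.5565

R_{0,0} (trapezoid, 1 panel, h=2.7000): -1.129553
R_{1,0} (trapezoid, 2 panels, h=1.3500): 0.287666
R_{2,0} (trapezoid, 4 panels, h=0.6750): 0.493989
R_{3,0} (trapezoid, 8 panels, h=0.3375): 0.541081
R_{1,1} = 0.287666 + (0.287666 − (-1.129553))/3 = 0.760072
R_{2,1} = 0.493989 + (0.493989 − 0.287666)/3 = 0.562763
R_{3,1} = 0.541081 + (0.541081 − 0.493989)/3 = 0.556778
R_{2,2} = 0.562763 + (0.562763 − 0.760072)/15 = 0.549609
R_{3,2} = 0.556778 + (0.556778 − 0.562763)/15 = 0.556379
R_{3,3} = 0.556379 + (0.556379 − 0.549609)/63 = 0.556486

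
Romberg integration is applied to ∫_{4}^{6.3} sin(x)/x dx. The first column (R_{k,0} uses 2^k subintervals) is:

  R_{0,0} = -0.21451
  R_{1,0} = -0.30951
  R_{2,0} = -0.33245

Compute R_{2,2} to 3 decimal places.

R_{1,1} = -0.30951 + (-0.30951 − (-0.21451))/3 = -0.34118
R_{2,1} = -0.33245 + (-0.33245 − (-0.30951))/3 = -0.34010
R_{2,2} = -0.34010 + (-0.34010 − (-0.34118))/15 = -0.34003

-0.340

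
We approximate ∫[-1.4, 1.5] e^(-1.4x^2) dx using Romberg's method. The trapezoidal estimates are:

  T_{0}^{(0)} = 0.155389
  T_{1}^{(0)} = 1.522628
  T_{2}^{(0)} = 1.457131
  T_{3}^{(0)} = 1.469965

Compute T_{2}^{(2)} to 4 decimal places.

T_{1}^{(1)} = (4·1.522628 − 0.155389) / 3 = 1.978374
T_{2}^{(1)} = (4·1.457131 − 1.522628) / 3 = 1.435299
T_{2}^{(2)} = (16·1.435299 − 1.978374) / 15 = 1.399094

1.3991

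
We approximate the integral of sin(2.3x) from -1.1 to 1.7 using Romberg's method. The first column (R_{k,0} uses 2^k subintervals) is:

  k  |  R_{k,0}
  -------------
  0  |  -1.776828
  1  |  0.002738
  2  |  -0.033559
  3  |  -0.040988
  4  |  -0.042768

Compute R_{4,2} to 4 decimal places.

-0.0434

R_{3,1} = (4·(-0.040988) − (-0.033559)) / 3 = -0.043464
R_{4,1} = -0.042768 + (-0.042768 − (-0.040988))/3 = -0.043361
R_{4,2} = -0.043361 + (-0.043361 − (-0.043464))/15 = -0.043354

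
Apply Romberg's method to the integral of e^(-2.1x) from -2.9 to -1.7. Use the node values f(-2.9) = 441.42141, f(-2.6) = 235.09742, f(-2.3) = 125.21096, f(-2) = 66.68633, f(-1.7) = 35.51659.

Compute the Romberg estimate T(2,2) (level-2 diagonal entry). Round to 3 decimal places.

193.309

T(0,0) (trapezoid, 1 panel, h=1.2000): 286.16280
T(1,0) (trapezoid, 2 panels, h=0.6000): 218.20798
T(2,0) (trapezoid, 4 panels, h=0.3000): 199.63911
T(1,1) = 218.20798 + (218.20798 − 286.16280)/3 = 195.55637
T(2,1) = 199.63911 + (199.63911 − 218.20798)/3 = 193.44949
T(2,2) = 193.44949 + (193.44949 − 195.55637)/15 = 193.30903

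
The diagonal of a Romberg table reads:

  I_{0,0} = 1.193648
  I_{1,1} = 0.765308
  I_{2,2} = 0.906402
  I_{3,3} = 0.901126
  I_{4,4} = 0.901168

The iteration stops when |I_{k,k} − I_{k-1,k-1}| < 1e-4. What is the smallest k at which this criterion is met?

k = 4

|I_{1,1} − I_{0,0}| = 0.428340 ≥ 1e-4
|I_{2,2} − I_{1,1}| = 0.141094 ≥ 1e-4
|I_{3,3} − I_{2,2}| = 0.005276 ≥ 1e-4
|I_{4,4} − I_{3,3}| = 0.000042 < 1e-4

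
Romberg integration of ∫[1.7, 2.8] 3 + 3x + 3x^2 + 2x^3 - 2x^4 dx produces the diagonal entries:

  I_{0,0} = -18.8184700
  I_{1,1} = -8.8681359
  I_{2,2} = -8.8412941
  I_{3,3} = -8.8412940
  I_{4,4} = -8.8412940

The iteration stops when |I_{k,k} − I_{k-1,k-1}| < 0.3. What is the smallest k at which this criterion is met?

k = 2

|I_{1,1} − I_{0,0}| = 9.9503341 ≥ 0.3
|I_{2,2} − I_{1,1}| = 0.0268418 < 0.3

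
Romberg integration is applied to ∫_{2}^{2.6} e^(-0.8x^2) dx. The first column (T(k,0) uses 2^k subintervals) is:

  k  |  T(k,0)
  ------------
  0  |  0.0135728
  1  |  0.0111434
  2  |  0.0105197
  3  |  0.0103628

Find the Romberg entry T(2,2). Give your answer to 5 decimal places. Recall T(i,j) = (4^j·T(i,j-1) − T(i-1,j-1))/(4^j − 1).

T(1,1) = (4·0.0111434 − 0.0135728) / 3 = 0.0103336
T(2,1) = (4·0.0105197 − 0.0111434) / 3 = 0.0103118
T(2,2) = (16·0.0103118 − 0.0103336) / 15 = 0.0103103

0.01031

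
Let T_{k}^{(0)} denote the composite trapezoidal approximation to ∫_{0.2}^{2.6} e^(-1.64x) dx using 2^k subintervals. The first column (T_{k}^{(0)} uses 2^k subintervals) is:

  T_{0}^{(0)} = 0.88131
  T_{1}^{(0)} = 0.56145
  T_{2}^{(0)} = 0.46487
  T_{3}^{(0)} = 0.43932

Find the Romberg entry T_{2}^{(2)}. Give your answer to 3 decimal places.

T_{1}^{(1)} = (4·0.56145 − 0.88131) / 3 = 0.45483
T_{2}^{(1)} = 0.46487 + (0.46487 − 0.56145)/3 = 0.43268
T_{2}^{(2)} = 0.43268 + (0.43268 − 0.45483)/15 = 0.43120

0.431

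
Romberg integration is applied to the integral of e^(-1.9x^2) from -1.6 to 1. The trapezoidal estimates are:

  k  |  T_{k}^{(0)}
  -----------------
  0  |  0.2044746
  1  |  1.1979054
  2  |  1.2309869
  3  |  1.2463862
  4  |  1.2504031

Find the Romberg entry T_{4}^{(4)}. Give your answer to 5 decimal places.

1.25175

T_{1}^{(1)} = (4·1.1979054 − 0.2044746) / 3 = 1.5290490
T_{2}^{(1)} = (4·1.2309869 − 1.1979054) / 3 = 1.2420141
T_{3}^{(1)} = 1.2463862 + (1.2463862 − 1.2309869)/3 = 1.2515193
T_{4}^{(1)} = 1.2504031 + (1.2504031 − 1.2463862)/3 = 1.2517421
T_{2}^{(2)} = (16·1.2420141 − 1.5290490) / 15 = 1.2228784
T_{3}^{(2)} = (16·1.2515193 − 1.2420141) / 15 = 1.2521530
T_{4}^{(2)} = (16·1.2517421 − 1.2515193) / 15 = 1.2517570
T_{3}^{(3)} = (64·1.2521530 − 1.2228784) / 63 = 1.2526177
T_{4}^{(3)} = 1.2517570 + (1.2517570 − 1.2521530)/63 = 1.2517507
T_{4}^{(4)} = (256·1.2517507 − 1.2526177) / 255 = 1.2517473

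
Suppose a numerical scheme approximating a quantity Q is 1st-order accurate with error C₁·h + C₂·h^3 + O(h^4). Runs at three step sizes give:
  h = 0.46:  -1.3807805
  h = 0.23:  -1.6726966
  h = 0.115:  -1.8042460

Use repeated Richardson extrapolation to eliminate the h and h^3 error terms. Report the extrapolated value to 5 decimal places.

-1.93168

First eliminate the h term (factor 2^1 = 2):
  B₁ = (2·(-1.6726966) − (-1.3807805))/1 = -1.9646127
  B₂ = (2·(-1.8042460) − (-1.6726966))/1 = -1.9357954
Then eliminate the h^3 term (factor 2^3 = 8):
  (8·(-1.9357954) − (-1.9646127))/7 = -1.9316786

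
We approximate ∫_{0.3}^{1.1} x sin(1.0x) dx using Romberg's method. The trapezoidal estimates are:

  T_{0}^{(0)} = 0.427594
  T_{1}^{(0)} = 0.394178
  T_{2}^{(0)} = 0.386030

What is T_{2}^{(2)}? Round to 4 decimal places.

Richardson extrapolation on the trapezoidal column (denominator 4−1=3):
T_{1}^{(1)} = (4·0.394178 − 0.427594) / 3 = 0.383039
T_{2}^{(1)} = 0.386030 + (0.386030 − 0.394178)/3 = 0.383314
T_{2}^{(2)} = (16·0.383314 − 0.383039) / 15 = 0.383332

0.3833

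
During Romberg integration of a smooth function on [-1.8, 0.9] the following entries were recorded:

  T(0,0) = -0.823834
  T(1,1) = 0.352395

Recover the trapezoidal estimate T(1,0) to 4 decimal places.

From T(1,1) = (4·T(1,0) − T(0,0))/3, solve for T(1,0):
4·T(1,0) = 3·0.352395 + (-0.823834) = 0.233351
T(1,0) = 0.058338

0.0583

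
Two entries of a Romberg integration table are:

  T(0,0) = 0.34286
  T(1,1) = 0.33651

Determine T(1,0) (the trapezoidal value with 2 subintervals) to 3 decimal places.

0.338

From T(1,1) = (4·T(1,0) − T(0,0))/3, solve for T(1,0):
4·T(1,0) = 3·0.33651 + 0.34286 = 1.35239
T(1,0) = 0.33810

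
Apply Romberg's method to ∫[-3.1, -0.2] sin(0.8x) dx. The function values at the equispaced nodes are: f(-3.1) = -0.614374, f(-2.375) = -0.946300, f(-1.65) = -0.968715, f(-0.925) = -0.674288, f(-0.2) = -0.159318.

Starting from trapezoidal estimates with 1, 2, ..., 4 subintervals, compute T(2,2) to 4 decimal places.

-2.2201

T(0,0) (trapezoid, 1 panel, h=2.9000): -1.121853
T(1,0) (trapezoid, 2 panels, h=1.4500): -1.965563
T(2,0) (trapezoid, 4 panels, h=0.7250): -2.157708
T(1,1) = -1.965563 + (-1.965563 − (-1.121853))/3 = -2.246800
T(2,1) = -2.157708 + (-2.157708 − (-1.965563))/3 = -2.221756
T(2,2) = -2.221756 + (-2.221756 − (-2.246800))/15 = -2.220086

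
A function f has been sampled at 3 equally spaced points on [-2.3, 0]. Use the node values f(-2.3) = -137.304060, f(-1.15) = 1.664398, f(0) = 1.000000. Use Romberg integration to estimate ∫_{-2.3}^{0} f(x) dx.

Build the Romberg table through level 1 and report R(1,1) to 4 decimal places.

R(0,0) (trapezoid, 1 panel, h=2.3000): -156.749669
R(1,0) (trapezoid, 2 panels, h=1.1500): -76.460777
R(1,1) = -76.460777 + (-76.460777 − (-156.749669))/3 = -49.697813

-49.6978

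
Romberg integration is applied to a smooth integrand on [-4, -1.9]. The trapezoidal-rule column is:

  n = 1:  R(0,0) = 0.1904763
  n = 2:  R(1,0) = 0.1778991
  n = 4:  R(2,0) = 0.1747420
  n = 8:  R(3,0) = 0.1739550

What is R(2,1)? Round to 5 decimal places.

0.17369

Richardson extrapolation on the trapezoidal column (denominator 4−1=3):
R(2,1) = 0.1747420 + (0.1747420 − 0.1778991)/3 = 0.1736896
(Column j=1 coincides with Simpson's rule on the same nodes.)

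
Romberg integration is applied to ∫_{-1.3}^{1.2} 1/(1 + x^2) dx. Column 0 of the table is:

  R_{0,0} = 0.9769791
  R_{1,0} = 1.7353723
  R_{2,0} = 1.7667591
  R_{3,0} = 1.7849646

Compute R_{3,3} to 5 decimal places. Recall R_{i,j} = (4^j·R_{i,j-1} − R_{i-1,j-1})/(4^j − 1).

Richardson extrapolation on the trapezoidal column (denominator 4−1=3):
R_{1,1} = 1.7353723 + (1.7353723 − 0.9769791)/3 = 1.9881700
R_{2,1} = (4·1.7667591 − 1.7353723) / 3 = 1.7772214
R_{3,1} = 1.7849646 + (1.7849646 − 1.7667591)/3 = 1.7910331
R_{2,2} = (16·1.7772214 − 1.9881700) / 15 = 1.7631582
R_{3,2} = 1.7910331 + (1.7910331 − 1.7772214)/15 = 1.7919539
R_{3,3} = 1.7919539 + (1.7919539 − 1.7631582)/63 = 1.7924110

1.79241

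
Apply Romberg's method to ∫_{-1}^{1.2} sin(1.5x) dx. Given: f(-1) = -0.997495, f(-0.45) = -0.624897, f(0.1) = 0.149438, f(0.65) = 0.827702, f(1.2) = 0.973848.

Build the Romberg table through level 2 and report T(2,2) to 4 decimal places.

0.1984

T(0,0) (trapezoid, 1 panel, h=2.2000): -0.026012
T(1,0) (trapezoid, 2 panels, h=1.1000): 0.151376
T(2,0) (trapezoid, 4 panels, h=0.5500): 0.187231
T(1,1) = 0.151376 + (0.151376 − (-0.026012))/3 = 0.210505
T(2,1) = 0.187231 + (0.187231 − 0.151376)/3 = 0.199183
T(2,2) = 0.199183 + (0.199183 − 0.210505)/15 = 0.198428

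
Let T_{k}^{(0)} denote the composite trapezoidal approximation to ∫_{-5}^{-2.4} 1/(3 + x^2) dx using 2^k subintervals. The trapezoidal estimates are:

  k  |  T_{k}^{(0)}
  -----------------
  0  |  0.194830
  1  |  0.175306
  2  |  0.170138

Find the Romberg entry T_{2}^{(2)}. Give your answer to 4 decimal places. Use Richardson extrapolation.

0.1684

Richardson extrapolation on the trapezoidal column (denominator 4−1=3):
T_{1}^{(1)} = 0.175306 + (0.175306 − 0.194830)/3 = 0.168798
T_{2}^{(1)} = (4·0.170138 − 0.175306) / 3 = 0.168415
T_{2}^{(2)} = (16·0.168415 − 0.168798) / 15 = 0.168389
(Column j=1 coincides with Simpson's rule on the same nodes.)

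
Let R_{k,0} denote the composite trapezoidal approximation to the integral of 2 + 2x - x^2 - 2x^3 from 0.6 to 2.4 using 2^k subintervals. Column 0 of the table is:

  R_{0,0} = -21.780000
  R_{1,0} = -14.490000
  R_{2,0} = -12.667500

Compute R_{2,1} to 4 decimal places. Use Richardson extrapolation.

-12.0600

Richardson extrapolation on the trapezoidal column (denominator 4−1=3):
R_{2,1} = (4·(-12.667500) − (-14.490000)) / 3 = -12.060000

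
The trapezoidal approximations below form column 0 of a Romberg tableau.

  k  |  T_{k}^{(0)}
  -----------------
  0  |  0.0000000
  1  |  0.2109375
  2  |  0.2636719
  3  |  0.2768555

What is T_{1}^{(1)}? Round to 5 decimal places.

Richardson extrapolation on the trapezoidal column (denominator 4−1=3):
T_{1}^{(1)} = 0.2109375 + (0.2109375 − 0.0000000)/3 = 0.2812500

0.28125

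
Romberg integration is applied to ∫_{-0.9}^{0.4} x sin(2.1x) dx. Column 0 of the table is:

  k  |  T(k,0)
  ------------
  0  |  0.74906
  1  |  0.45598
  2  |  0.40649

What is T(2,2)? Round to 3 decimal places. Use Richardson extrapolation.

Richardson extrapolation on the trapezoidal column (denominator 4−1=3):
T(1,1) = (4·0.45598 − 0.74906) / 3 = 0.35829
T(2,1) = (4·0.40649 − 0.45598) / 3 = 0.38999
T(2,2) = 0.38999 + (0.38999 − 0.35829)/15 = 0.39210

0.392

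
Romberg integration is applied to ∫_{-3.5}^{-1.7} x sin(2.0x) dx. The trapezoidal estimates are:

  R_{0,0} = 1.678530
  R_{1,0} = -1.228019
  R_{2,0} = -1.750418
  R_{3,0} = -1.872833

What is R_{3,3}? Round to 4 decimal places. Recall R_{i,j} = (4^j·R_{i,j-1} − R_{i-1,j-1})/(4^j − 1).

Richardson extrapolation on the trapezoidal column (denominator 4−1=3):
R_{1,1} = -1.228019 + (-1.228019 − 1.678530)/3 = -2.196869
R_{2,1} = -1.750418 + (-1.750418 − (-1.228019))/3 = -1.924551
R_{3,1} = (4·(-1.872833) − (-1.750418)) / 3 = -1.913638
R_{2,2} = (16·(-1.924551) − (-2.196869)) / 15 = -1.906396
R_{3,2} = (16·(-1.913638) − (-1.924551)) / 15 = -1.912910
R_{3,3} = -1.912910 + (-1.912910 − (-1.906396))/63 = -1.913013

-1.9130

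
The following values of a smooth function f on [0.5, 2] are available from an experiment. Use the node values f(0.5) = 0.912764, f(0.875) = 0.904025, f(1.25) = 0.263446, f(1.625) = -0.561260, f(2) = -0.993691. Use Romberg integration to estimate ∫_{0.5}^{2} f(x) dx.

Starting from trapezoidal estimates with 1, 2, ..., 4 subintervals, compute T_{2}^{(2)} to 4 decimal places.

0.2261

T_{0}^{(0)} (trapezoid, 1 panel, h=1.5000): -0.060695
T_{1}^{(0)} (trapezoid, 2 panels, h=0.7500): 0.167237
T_{2}^{(0)} (trapezoid, 4 panels, h=0.3750): 0.212155
T_{1}^{(1)} = 0.167237 + (0.167237 − (-0.060695))/3 = 0.243214
T_{2}^{(1)} = 0.212155 + (0.212155 − 0.167237)/3 = 0.227128
T_{2}^{(2)} = 0.227128 + (0.227128 − 0.243214)/15 = 0.226056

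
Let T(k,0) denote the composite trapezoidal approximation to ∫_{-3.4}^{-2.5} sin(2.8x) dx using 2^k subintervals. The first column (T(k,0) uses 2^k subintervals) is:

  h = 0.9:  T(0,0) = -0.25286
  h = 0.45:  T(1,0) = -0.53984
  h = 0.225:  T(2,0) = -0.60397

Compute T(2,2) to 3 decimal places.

Richardson extrapolation on the trapezoidal column (denominator 4−1=3):
T(1,1) = (4·(-0.53984) − (-0.25286)) / 3 = -0.63550
T(2,1) = (4·(-0.60397) − (-0.53984)) / 3 = -0.62535
T(2,2) = (16·(-0.62535) − (-0.63550)) / 15 = -0.62467
(Column j=1 coincides with Simpson's rule on the same nodes.)

-0.625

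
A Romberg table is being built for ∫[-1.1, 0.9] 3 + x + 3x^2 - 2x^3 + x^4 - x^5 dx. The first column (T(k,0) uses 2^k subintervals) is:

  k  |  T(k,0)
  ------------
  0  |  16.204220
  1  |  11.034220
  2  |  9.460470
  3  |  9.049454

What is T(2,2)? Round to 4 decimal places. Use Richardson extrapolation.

T(1,1) = 11.034220 + (11.034220 − 16.204220)/3 = 9.310887
T(2,1) = (4·9.460470 − 11.034220) / 3 = 8.935887
T(2,2) = (16·8.935887 − 9.310887) / 15 = 8.910887

8.9109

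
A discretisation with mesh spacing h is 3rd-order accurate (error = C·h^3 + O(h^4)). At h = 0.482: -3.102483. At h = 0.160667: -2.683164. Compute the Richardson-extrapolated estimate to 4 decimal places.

-2.6670

The leading error scales as h^3; refining by a factor of 3 reduces it by 3^3 = 27.
Extrapolated value = (27·A(h/3) − A(h)) / (27 − 1)
= (27·(-2.683164) − (-3.102483)) / 26
= -69.342945 / 26 = -2.667036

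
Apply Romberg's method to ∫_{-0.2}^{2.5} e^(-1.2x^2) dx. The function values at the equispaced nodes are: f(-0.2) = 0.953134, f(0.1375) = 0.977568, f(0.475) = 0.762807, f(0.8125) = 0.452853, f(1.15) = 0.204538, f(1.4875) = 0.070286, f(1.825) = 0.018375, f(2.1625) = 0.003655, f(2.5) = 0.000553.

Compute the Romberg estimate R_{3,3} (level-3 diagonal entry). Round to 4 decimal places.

R_{0,0} (trapezoid, 1 panel, h=2.7000): 1.287477
R_{1,0} (trapezoid, 2 panels, h=1.3500): 0.919865
R_{2,0} (trapezoid, 4 panels, h=0.6750): 0.987230
R_{3,0} (trapezoid, 8 panels, h=0.3375): 1.001337
R_{1,1} = 0.919865 + (0.919865 − 1.287477)/3 = 0.797328
R_{2,1} = 0.987230 + (0.987230 − 0.919865)/3 = 1.009685
R_{3,1} = 1.001337 + (1.001337 − 0.987230)/3 = 1.006039
R_{2,2} = 1.009685 + (1.009685 − 0.797328)/15 = 1.023842
R_{3,2} = 1.006039 + (1.006039 − 1.009685)/15 = 1.005796
R_{3,3} = 1.005796 + (1.005796 − 1.023842)/63 = 1.005510

1.0055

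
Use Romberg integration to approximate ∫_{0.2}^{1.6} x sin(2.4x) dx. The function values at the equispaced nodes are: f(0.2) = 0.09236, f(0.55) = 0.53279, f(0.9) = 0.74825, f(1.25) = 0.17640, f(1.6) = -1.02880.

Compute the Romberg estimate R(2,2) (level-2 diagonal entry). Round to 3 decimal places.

R(0,0) (trapezoid, 1 panel, h=1.4000): -0.65551
R(1,0) (trapezoid, 2 panels, h=0.7000): 0.19602
R(2,0) (trapezoid, 4 panels, h=0.3500): 0.34623
R(1,1) = 0.19602 + (0.19602 − (-0.65551))/3 = 0.47986
R(2,1) = 0.34623 + (0.34623 − 0.19602)/3 = 0.39630
R(2,2) = 0.39630 + (0.39630 − 0.47986)/15 = 0.39073

0.391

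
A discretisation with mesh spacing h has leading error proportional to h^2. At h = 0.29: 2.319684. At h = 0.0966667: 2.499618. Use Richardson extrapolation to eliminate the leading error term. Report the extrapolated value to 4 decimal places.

The leading error scales as h^2; refining by a factor of 3 reduces it by 3^2 = 9.
Extrapolated value = (9·A(h/3) − A(h)) / (9 − 1)
= (9·2.499618 − 2.319684) / 8
= 20.176878 / 8 = 2.522110

2.5221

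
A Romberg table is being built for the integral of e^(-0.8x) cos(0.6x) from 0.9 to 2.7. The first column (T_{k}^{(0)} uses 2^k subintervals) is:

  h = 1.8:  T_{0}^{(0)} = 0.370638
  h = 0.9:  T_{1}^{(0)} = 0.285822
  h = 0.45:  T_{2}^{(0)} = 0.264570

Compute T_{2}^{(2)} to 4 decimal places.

Richardson extrapolation on the trapezoidal column (denominator 4−1=3):
T_{1}^{(1)} = (4·0.285822 − 0.370638) / 3 = 0.257550
T_{2}^{(1)} = (4·0.264570 − 0.285822) / 3 = 0.257486
T_{2}^{(2)} = 0.257486 + (0.257486 − 0.257550)/15 = 0.257482

0.2575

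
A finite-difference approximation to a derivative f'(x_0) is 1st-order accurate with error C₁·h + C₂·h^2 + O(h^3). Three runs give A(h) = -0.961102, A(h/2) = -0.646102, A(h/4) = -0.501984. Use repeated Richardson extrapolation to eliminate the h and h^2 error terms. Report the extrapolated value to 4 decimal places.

-0.3668

First eliminate the h term (factor 2^1 = 2):
  B₁ = (2·(-0.646102) − (-0.961102))/1 = -0.331102
  B₂ = (2·(-0.501984) − (-0.646102))/1 = -0.357866
Then eliminate the h^2 term (factor 2^2 = 4):
  (4·(-0.357866) − (-0.331102))/3 = -0.366787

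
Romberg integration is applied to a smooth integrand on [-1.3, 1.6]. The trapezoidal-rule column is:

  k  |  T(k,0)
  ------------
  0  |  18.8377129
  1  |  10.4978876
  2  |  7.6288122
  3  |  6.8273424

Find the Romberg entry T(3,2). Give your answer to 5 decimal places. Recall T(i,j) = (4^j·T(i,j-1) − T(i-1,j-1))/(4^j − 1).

6.55270

Richardson extrapolation on the trapezoidal column (denominator 4−1=3):
T(2,1) = 7.6288122 + (7.6288122 − 10.4978876)/3 = 6.6724537
T(3,1) = (4·6.8273424 − 7.6288122) / 3 = 6.5601858
T(3,2) = 6.5601858 + (6.5601858 − 6.6724537)/15 = 6.5527013
(Column j=1 coincides with Simpson's rule on the same nodes.)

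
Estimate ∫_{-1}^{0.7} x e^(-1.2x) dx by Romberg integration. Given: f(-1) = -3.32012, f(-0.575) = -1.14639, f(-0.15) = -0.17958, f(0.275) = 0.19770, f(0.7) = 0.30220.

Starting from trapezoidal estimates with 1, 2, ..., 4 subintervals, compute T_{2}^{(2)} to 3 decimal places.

T_{0}^{(0)} (trapezoid, 1 panel, h=1.7000): -2.56523
T_{1}^{(0)} (trapezoid, 2 panels, h=0.8500): -1.43526
T_{2}^{(0)} (trapezoid, 4 panels, h=0.4250): -1.12082
T_{1}^{(1)} = -1.43526 + (-1.43526 − (-2.56523))/3 = -1.05860
T_{2}^{(1)} = -1.12082 + (-1.12082 − (-1.43526))/3 = -1.01601
T_{2}^{(2)} = -1.01601 + (-1.01601 − (-1.05860))/15 = -1.01317

-1.013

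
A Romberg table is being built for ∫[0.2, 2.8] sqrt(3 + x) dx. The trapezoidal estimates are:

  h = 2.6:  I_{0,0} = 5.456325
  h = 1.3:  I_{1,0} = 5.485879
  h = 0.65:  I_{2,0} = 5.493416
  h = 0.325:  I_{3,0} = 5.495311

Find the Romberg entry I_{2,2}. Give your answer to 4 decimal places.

Richardson extrapolation on the trapezoidal column (denominator 4−1=3):
I_{1,1} = (4·5.485879 − 5.456325) / 3 = 5.495730
I_{2,1} = 5.493416 + (5.493416 − 5.485879)/3 = 5.495928
I_{2,2} = 5.495928 + (5.495928 − 5.495730)/15 = 5.495941
(Column j=1 coincides with Simpson's rule on the same nodes.)

5.4959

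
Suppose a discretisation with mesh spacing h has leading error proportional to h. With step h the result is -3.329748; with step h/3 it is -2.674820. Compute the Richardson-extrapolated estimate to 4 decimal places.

-2.3474

The leading error scales as h; refining by a factor of 3 reduces it by 3^1 = 3.
Extrapolated value = (3·A(h/3) − A(h)) / (3 − 1)
= (3·(-2.674820) − (-3.329748)) / 2
= -4.694712 / 2 = -2.347356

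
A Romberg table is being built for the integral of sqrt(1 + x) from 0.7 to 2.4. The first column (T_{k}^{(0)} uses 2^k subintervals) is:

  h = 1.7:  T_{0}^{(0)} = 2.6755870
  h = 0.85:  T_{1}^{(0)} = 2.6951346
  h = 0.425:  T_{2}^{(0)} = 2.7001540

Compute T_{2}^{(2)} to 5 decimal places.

Richardson extrapolation on the trapezoidal column (denominator 4−1=3):
T_{1}^{(1)} = 2.6951346 + (2.6951346 − 2.6755870)/3 = 2.7016505
T_{2}^{(1)} = (4·2.7001540 − 2.6951346) / 3 = 2.7018271
T_{2}^{(2)} = (16·2.7018271 − 2.7016505) / 15 = 2.7018389

2.70184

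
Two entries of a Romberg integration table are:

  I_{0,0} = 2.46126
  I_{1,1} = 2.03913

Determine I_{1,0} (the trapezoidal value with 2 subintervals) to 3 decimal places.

2.145

From I_{1,1} = (4·I_{1,0} − I_{0,0})/3, solve for I_{1,0}:
4·I_{1,0} = 3·2.03913 + 2.46126 = 8.57865
I_{1,0} = 2.14466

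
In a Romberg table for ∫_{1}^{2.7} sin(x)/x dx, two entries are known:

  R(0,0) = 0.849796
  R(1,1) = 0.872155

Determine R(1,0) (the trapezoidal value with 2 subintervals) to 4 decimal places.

0.8666

From R(1,1) = (4·R(1,0) − R(0,0))/3, solve for R(1,0):
4·R(1,0) = 3·0.872155 + 0.849796 = 3.466261
R(1,0) = 0.866565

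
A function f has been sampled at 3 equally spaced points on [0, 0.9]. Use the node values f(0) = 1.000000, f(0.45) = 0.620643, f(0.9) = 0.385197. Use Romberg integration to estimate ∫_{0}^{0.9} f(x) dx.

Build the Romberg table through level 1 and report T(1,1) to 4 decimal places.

T(0,0) (trapezoid, 1 panel, h=0.9000): 0.623339
T(1,0) (trapezoid, 2 panels, h=0.4500): 0.590959
T(1,1) = 0.590959 + (0.590959 − 0.623339)/3 = 0.580166

0.5802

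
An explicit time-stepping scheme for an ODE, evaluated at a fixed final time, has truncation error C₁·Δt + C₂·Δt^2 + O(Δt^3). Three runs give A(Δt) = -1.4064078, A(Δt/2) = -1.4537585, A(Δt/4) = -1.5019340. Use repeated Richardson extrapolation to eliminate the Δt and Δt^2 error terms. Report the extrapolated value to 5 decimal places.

-1.56644

First eliminate the Δt term (factor 2^1 = 2):
  B₁ = (2·(-1.4537585) − (-1.4064078))/1 = -1.5011092
  B₂ = (2·(-1.5019340) − (-1.4537585))/1 = -1.5501095
Then eliminate the Δt^2 term (factor 2^2 = 4):
  (4·(-1.5501095) − (-1.5011092))/3 = -1.5664429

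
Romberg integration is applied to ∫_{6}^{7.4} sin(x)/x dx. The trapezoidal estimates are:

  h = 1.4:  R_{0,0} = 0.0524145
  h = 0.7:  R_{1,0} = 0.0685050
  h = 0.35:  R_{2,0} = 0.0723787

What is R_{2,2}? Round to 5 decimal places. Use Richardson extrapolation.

0.07366

Richardson extrapolation on the trapezoidal column (denominator 4−1=3):
R_{1,1} = 0.0685050 + (0.0685050 − 0.0524145)/3 = 0.0738685
R_{2,1} = 0.0723787 + (0.0723787 − 0.0685050)/3 = 0.0736699
R_{2,2} = 0.0736699 + (0.0736699 − 0.0738685)/15 = 0.0736567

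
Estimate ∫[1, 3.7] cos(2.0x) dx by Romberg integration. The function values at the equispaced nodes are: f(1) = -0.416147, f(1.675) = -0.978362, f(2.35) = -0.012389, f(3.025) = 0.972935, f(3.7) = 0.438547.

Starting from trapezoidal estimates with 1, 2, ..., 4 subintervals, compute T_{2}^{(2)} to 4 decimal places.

T_{0}^{(0)} (trapezoid, 1 panel, h=2.7000): 0.030240
T_{1}^{(0)} (trapezoid, 2 panels, h=1.3500): -0.001605
T_{2}^{(0)} (trapezoid, 4 panels, h=0.6750): -0.004466
T_{1}^{(1)} = -0.001605 + (-0.001605 − 0.030240)/3 = -0.012220
T_{2}^{(1)} = -0.004466 + (-0.004466 − (-0.001605))/3 = -0.005420
T_{2}^{(2)} = -0.005420 + (-0.005420 − (-0.012220))/15 = -0.004967

-0.0050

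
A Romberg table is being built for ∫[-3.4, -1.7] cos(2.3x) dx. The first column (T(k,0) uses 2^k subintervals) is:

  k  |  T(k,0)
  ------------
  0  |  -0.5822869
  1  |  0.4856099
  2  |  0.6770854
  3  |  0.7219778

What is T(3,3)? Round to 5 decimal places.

Richardson extrapolation on the trapezoidal column (denominator 4−1=3):
T(1,1) = 0.4856099 + (0.4856099 − (-0.5822869))/3 = 0.8415755
T(2,1) = (4·0.6770854 − 0.4856099) / 3 = 0.7409106
T(3,1) = (4·0.7219778 − 0.6770854) / 3 = 0.7369419
T(2,2) = (16·0.7409106 − 0.8415755) / 15 = 0.7341996
T(3,2) = (16·0.7369419 − 0.7409106) / 15 = 0.7366773
T(3,3) = 0.7366773 + (0.7366773 − 0.7341996)/63 = 0.7367166
(Column j=1 coincides with Simpson's rule on the same nodes.)

0.73672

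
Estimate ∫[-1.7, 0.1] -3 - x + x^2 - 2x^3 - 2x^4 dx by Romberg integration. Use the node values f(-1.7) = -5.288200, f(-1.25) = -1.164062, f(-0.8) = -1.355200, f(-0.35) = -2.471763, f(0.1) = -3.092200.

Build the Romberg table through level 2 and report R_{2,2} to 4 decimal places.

R_{0,0} (trapezoid, 1 panel, h=1.8000): -7.542360
R_{1,0} (trapezoid, 2 panels, h=0.9000): -4.990860
R_{2,0} (trapezoid, 4 panels, h=0.4500): -4.131551
R_{1,1} = -4.990860 + (-4.990860 − (-7.542360))/3 = -4.140360
R_{2,1} = -4.131551 + (-4.131551 − (-4.990860))/3 = -3.845115
R_{2,2} = -3.845115 + (-3.845115 − (-4.140360))/15 = -3.825432

-3.8254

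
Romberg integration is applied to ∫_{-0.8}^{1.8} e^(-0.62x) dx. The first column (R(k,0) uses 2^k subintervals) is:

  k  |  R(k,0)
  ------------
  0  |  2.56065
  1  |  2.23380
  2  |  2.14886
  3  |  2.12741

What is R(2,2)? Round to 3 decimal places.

2.120

R(1,1) = 2.23380 + (2.23380 − 2.56065)/3 = 2.12485
R(2,1) = (4·2.14886 − 2.23380) / 3 = 2.12055
R(2,2) = (16·2.12055 − 2.12485) / 15 = 2.12026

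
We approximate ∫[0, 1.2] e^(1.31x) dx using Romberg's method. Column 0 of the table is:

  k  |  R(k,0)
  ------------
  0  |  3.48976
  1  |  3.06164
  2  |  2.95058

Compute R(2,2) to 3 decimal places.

Richardson extrapolation on the trapezoidal column (denominator 4−1=3):
R(1,1) = 3.06164 + (3.06164 − 3.48976)/3 = 2.91893
R(2,1) = 2.95058 + (2.95058 − 3.06164)/3 = 2.91356
R(2,2) = 2.91356 + (2.91356 − 2.91893)/15 = 2.91320

2.913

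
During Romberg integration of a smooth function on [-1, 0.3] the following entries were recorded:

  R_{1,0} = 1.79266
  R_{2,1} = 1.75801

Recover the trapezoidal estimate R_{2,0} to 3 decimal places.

From R_{2,1} = (4·R_{2,0} − R_{1,0})/3, solve for R_{2,0}:
4·R_{2,0} = 3·1.75801 + 1.79266 = 7.06669
R_{2,0} = 1.76667

1.767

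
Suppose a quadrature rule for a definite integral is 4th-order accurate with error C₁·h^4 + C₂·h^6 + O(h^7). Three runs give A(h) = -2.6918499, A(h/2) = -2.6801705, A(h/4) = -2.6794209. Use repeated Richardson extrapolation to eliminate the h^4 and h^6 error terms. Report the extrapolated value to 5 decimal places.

First eliminate the h^4 term (factor 2^4 = 16):
  B₁ = (16·(-2.6801705) − (-2.6918499))/15 = -2.6793919
  B₂ = (16·(-2.6794209) − (-2.6801705))/15 = -2.6793709
Then eliminate the h^6 term (factor 2^6 = 64):
  (64·(-2.6793709) − (-2.6793919))/63 = -2.6793706

-2.67937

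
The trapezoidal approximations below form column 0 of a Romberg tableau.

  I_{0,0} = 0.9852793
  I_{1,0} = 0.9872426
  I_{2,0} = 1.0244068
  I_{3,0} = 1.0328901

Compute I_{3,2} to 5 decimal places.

I_{2,1} = (4·1.0244068 − 0.9872426) / 3 = 1.0367949
I_{3,1} = 1.0328901 + (1.0328901 − 1.0244068)/3 = 1.0357179
I_{3,2} = 1.0357179 + (1.0357179 − 1.0367949)/15 = 1.0356461

1.03565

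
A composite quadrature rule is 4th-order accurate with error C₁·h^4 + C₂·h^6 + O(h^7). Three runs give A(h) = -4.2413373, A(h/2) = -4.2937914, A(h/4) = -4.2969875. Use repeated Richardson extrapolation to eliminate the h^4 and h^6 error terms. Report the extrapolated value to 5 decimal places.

-4.29720

First eliminate the h^4 term (factor 2^4 = 16):
  B₁ = (16·(-4.2937914) − (-4.2413373))/15 = -4.2972883
  B₂ = (16·(-4.2969875) − (-4.2937914))/15 = -4.2972006
Then eliminate the h^6 term (factor 2^6 = 64):
  (64·(-4.2972006) − (-4.2972883))/63 = -4.2971992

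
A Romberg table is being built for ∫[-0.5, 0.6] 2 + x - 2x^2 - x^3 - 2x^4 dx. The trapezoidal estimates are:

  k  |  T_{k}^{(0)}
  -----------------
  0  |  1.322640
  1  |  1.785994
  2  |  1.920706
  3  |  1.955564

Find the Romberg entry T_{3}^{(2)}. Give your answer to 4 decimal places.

1.9673

T_{2}^{(1)} = 1.920706 + (1.920706 − 1.785994)/3 = 1.965610
T_{3}^{(1)} = 1.955564 + (1.955564 − 1.920706)/3 = 1.967183
T_{3}^{(2)} = (16·1.967183 − 1.965610) / 15 = 1.967288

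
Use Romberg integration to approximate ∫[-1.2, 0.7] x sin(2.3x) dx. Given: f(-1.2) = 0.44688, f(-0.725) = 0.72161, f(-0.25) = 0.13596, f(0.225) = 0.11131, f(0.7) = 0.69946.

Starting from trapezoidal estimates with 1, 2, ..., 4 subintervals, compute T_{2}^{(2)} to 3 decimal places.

T_{0}^{(0)} (trapezoid, 1 panel, h=1.9000): 1.08902
T_{1}^{(0)} (trapezoid, 2 panels, h=0.9500): 0.67367
T_{2}^{(0)} (trapezoid, 4 panels, h=0.4750): 0.73247
T_{1}^{(1)} = 0.67367 + (0.67367 − 1.08902)/3 = 0.53522
T_{2}^{(1)} = 0.73247 + (0.73247 − 0.67367)/3 = 0.75207
T_{2}^{(2)} = 0.75207 + (0.75207 − 0.53522)/15 = 0.76653

0.767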